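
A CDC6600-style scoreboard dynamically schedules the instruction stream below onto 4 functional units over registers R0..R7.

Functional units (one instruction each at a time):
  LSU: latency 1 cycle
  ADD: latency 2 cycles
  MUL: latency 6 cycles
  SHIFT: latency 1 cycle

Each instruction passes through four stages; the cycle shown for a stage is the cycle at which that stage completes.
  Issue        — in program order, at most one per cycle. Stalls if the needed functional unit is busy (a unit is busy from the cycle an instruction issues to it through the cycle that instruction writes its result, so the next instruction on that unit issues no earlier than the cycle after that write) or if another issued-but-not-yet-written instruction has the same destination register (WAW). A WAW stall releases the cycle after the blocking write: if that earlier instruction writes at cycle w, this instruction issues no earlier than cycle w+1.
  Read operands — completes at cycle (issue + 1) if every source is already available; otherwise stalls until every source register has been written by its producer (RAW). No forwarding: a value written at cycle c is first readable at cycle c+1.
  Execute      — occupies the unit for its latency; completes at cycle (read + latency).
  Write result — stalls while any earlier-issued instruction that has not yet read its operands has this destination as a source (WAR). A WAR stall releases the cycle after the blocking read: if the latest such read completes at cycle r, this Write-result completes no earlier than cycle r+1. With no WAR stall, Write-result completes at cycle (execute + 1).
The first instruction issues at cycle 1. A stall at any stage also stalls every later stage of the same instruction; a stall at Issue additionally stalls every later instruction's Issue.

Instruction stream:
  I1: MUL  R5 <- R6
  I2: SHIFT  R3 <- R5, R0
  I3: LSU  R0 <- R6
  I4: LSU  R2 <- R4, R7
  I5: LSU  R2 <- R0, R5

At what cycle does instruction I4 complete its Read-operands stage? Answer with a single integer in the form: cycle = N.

1) issue 1, read 2, done 8, write 9
2) issue 2, read 10, done 11, write 12  <RAW R5: wait I1 write@9>
3) issue 3, read 4, done 5, write 11  <WAR R0: wait I2 read@10>
4) issue 12, read 13, done 14, write 15  <struct: LSU busy until I3 writes@11>
5) issue 16, read 17, done 18, write 19  <struct: LSU busy until I4 writes@15>

cycle = 13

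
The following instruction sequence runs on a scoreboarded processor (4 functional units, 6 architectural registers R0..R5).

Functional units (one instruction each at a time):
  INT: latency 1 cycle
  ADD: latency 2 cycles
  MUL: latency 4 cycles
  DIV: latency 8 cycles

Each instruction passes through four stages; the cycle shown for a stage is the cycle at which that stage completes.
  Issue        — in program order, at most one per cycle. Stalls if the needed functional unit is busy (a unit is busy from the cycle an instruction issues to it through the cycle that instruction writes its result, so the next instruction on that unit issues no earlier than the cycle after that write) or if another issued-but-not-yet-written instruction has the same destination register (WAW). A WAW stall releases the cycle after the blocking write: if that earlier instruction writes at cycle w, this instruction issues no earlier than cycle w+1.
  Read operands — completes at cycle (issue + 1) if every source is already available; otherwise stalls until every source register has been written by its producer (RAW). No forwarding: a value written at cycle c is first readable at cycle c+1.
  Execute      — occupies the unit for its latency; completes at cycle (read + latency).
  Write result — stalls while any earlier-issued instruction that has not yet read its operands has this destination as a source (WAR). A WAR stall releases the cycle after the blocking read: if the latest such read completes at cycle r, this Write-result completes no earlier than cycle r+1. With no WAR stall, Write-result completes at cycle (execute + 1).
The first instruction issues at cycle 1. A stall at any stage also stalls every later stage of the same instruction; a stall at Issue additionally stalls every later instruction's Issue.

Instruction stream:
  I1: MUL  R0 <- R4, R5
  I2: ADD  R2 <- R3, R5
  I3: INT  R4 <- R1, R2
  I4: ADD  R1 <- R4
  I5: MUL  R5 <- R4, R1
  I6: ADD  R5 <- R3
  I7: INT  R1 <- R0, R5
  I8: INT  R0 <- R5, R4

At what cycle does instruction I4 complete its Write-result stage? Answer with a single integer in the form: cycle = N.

t=1  I1→MUL
t=2  I1 RO · I2→ADD
t=3  I2 RO · I3→INT
t=5  I2 EX
t=6  I1 EX · I2 WR R2
t=7  I1 WR R0 · I3 RO · I4→ADD
t=8  I3 EX · I5→MUL
t=9  I3 WR R4
t=10  I4 RO
t=12  I4 EX
t=13  I4 WR R1
t=14  I5 RO
t=18  I5 EX
t=19  I5 WR R5
t=20  I6→ADD
t=21  I6 RO · I7→INT
t=23  I6 EX
t=24  I6 WR R5
t=25  I7 RO
t=26  I7 EX
t=27  I7 WR R1
t=28  I8→INT
t=29  I8 RO
t=30  I8 EX
t=31  I8 WR R0

cycle = 13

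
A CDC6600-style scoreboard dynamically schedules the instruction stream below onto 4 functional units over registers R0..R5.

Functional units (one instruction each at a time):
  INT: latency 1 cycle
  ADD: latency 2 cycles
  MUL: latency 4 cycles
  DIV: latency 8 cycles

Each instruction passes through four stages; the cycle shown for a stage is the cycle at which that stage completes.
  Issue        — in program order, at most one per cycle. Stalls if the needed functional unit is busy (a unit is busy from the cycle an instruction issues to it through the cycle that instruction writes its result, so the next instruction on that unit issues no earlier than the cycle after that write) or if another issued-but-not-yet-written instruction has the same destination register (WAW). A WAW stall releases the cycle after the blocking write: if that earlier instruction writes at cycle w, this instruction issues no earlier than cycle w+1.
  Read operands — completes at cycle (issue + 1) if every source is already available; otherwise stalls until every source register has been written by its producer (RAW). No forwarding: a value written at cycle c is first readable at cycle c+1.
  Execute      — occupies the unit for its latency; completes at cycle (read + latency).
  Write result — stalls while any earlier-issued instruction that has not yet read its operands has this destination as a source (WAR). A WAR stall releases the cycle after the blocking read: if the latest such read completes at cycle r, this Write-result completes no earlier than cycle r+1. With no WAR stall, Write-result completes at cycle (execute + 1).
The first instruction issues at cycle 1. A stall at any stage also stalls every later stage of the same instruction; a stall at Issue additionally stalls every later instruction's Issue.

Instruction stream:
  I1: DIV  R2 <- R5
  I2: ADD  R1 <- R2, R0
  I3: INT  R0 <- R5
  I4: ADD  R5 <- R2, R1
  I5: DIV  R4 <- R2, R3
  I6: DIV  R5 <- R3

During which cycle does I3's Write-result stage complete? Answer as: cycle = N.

cycle 1: I1→DIV
cycle 2: I1 RO; I2→ADD
cycle 3: I3→INT
cycle 4: I3 RO
cycle 5: I3 EX
cycle 10: I1 EX
cycle 11: I1 WR R2
cycle 12: I2 RO
cycle 13: I3 WR R0
cycle 14: I2 EX
cycle 15: I2 WR R1
cycle 16: I4→ADD
cycle 17: I4 RO; I5→DIV
cycle 18: I5 RO
cycle 19: I4 EX
cycle 20: I4 WR R5
cycle 26: I5 EX
cycle 27: I5 WR R4
cycle 28: I6→DIV
cycle 29: I6 RO
cycle 37: I6 EX
cycle 38: I6 WR R5

cycle = 13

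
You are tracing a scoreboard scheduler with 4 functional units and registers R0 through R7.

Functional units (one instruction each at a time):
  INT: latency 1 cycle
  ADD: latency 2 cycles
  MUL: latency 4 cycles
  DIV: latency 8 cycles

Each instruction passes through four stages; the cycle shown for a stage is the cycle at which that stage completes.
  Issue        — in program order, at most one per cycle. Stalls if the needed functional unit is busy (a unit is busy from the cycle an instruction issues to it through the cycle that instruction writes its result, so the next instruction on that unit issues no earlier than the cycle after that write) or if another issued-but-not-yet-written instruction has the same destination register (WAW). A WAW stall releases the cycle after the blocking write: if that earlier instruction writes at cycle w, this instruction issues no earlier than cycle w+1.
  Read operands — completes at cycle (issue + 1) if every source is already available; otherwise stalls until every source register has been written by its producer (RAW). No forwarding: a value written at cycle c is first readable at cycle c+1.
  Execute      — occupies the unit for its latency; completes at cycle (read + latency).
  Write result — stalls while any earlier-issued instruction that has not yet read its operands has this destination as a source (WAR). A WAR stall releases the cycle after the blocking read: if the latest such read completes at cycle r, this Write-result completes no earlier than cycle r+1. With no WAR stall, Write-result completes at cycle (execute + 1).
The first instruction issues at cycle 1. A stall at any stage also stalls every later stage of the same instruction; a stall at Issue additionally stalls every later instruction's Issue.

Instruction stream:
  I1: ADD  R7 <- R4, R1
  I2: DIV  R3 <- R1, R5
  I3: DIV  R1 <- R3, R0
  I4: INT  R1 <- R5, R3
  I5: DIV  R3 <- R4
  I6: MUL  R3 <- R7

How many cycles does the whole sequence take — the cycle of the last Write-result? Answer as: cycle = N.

I1: IS=1 RO=2 EX=4 WR=5
I2: IS=2 RO=3 EX=11 WR=12
I3: IS=13 RO=14 EX=22 WR=23  [struct: DIV busy until I2 writes@12]
I4: IS=24 RO=25 EX=26 WR=27  [WAW R1: wait I3 write@23]
I5: IS=25 RO=26 EX=34 WR=35
I6: IS=36 RO=37 EX=41 WR=42  [WAW R3: wait I5 write@35]

cycle = 42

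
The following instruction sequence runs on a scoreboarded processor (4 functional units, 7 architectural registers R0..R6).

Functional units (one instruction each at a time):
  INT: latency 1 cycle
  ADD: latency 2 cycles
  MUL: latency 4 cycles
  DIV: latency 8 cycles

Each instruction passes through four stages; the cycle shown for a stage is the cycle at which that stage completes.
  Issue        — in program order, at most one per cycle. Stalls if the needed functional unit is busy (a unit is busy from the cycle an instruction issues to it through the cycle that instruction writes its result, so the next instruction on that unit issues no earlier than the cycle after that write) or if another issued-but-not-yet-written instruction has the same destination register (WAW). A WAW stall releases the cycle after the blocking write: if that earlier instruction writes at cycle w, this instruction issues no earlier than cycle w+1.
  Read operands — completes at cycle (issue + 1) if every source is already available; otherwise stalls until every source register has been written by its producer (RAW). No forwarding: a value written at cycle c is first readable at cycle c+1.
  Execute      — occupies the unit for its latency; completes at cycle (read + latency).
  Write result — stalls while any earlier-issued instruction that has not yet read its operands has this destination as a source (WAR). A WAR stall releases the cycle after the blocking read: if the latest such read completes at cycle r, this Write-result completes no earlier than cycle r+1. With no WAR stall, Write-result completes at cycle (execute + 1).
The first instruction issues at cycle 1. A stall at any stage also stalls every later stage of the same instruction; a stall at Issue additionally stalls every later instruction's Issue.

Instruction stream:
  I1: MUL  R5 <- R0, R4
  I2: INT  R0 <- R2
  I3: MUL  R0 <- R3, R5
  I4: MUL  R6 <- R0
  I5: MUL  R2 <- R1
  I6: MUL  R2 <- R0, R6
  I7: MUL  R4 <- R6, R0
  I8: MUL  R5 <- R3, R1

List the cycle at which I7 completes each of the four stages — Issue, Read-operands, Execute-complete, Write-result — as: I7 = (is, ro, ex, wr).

t=1  I1 dispatched to MUL
t=2  I1 operands ready, I2 dispatched to INT
t=3  I2 operands ready
t=4  I2 complete
t=5  R0←I2
t=6  I1 complete
t=7  R5←I1
t=8  I3 dispatched to MUL
t=9  I3 operands ready
t=13  I3 complete
t=14  R0←I3
t=15  I4 dispatched to MUL
t=16  I4 operands ready
t=20  I4 complete
t=21  R6←I4
t=22  I5 dispatched to MUL
t=23  I5 operands ready
t=27  I5 complete
t=28  R2←I5
t=29  I6 dispatched to MUL
t=30  I6 operands ready
t=34  I6 complete
t=35  R2←I6
t=36  I7 dispatched to MUL
t=37  I7 operands ready
t=41  I7 complete
t=42  R4←I7
t=43  I8 dispatched to MUL
t=44  I8 operands ready
t=48  I8 complete
t=49  R5←I8

I7 = (36, 37, 41, 42)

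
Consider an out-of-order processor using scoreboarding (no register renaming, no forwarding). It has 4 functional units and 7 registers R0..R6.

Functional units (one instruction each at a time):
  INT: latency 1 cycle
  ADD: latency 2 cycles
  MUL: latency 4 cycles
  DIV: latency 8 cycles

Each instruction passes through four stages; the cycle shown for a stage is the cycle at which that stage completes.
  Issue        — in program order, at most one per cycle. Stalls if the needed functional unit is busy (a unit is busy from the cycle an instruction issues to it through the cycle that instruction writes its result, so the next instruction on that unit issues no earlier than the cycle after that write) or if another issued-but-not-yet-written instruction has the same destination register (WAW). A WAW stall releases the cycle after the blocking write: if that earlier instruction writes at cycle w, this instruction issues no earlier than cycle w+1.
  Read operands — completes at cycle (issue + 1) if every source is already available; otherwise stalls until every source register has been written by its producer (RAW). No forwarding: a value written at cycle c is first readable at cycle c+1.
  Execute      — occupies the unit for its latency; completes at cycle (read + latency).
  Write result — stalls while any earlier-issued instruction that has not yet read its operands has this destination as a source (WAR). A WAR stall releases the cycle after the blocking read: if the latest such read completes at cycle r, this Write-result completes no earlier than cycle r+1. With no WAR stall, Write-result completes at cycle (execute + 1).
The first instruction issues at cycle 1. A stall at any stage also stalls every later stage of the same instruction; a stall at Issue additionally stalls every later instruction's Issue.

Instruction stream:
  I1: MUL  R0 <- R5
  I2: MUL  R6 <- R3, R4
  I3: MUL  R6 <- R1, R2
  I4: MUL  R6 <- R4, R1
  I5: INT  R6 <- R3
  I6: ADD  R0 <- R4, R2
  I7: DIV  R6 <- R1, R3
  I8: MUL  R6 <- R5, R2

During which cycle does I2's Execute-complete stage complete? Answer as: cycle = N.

cycle = 13

[1] I1 dispatched to MUL
[2] I1 operands ready
[6] I1 complete
[7] R0←I1
[8] I2 dispatched to MUL
[9] I2 operands ready
[13] I2 complete
[14] R6←I2
[15] I3 dispatched to MUL
[16] I3 operands ready
[20] I3 complete
[21] R6←I3
[22] I4 dispatched to MUL
[23] I4 operands ready
[27] I4 complete
[28] R6←I4
[29] I5 dispatched to INT
[30] I5 operands ready | I6 dispatched to ADD
[31] I5 complete | I6 operands ready
[32] R6←I5
[33] I6 complete | I7 dispatched to DIV
[34] R0←I6 | I7 operands ready
[42] I7 complete
[43] R6←I7
[44] I8 dispatched to MUL
[45] I8 operands ready
[49] I8 complete
[50] R6←I8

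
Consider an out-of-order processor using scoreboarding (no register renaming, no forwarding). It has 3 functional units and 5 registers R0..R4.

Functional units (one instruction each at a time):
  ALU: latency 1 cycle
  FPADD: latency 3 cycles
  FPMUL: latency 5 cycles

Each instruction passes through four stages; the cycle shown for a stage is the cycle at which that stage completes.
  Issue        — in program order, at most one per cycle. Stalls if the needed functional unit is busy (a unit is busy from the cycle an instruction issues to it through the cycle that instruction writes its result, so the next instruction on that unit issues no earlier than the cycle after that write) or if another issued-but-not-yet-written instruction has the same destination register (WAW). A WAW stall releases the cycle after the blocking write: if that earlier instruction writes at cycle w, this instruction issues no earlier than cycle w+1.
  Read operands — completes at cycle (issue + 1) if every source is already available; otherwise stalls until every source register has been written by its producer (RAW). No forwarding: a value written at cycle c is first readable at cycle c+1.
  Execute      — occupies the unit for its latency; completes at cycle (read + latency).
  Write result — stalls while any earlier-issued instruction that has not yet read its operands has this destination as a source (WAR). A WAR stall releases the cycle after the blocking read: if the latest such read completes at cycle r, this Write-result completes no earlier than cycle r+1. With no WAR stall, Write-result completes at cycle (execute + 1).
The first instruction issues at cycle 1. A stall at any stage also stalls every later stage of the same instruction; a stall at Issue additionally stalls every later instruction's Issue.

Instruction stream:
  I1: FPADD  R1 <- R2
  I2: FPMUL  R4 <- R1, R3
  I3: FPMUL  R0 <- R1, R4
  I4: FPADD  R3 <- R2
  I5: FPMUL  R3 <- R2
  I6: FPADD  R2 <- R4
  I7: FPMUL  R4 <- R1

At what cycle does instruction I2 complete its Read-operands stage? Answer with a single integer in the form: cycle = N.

  I1 | 1 | 2 | 5 | 6
  I2 | 2 | 7 | 12 | 13   RAW R1: wait I1 write@6
  I3 | 14 | 15 | 20 | 21   struct: FPMUL busy until I2 writes@13
  I4 | 15 | 16 | 19 | 20
  I5 | 22 | 23 | 28 | 29   struct: FPMUL busy until I3 writes@21
  I6 | 23 | 24 | 27 | 28
  I7 | 30 | 31 | 36 | 37   struct: FPMUL busy until I5 writes@29

cycle = 7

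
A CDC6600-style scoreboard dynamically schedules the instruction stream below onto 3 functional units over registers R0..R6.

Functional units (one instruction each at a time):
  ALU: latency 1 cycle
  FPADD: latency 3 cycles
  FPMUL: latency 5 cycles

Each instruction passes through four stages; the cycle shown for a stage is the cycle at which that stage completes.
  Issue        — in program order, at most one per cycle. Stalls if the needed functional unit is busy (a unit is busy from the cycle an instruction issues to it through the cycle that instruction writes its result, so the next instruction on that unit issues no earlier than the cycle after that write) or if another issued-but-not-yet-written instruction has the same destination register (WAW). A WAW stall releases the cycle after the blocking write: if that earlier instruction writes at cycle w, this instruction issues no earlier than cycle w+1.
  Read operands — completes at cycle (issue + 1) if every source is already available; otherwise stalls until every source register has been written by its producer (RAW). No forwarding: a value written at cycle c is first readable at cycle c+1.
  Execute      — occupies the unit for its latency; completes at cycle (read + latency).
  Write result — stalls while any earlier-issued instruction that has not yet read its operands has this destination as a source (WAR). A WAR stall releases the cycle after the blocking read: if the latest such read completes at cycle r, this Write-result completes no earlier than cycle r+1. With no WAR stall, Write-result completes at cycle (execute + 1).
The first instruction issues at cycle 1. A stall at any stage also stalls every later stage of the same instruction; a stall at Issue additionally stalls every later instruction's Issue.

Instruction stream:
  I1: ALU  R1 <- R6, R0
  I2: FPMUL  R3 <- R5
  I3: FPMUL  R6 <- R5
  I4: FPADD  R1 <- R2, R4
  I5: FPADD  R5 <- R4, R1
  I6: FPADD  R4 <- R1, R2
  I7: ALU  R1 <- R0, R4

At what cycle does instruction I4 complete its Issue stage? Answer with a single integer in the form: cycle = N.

cycle = 11

t=1  I1 issues→ALU
t=2  I1 reads · I2 issues→FPMUL
t=3  I1 exec-done · I2 reads
t=4  I1 writes R1
t=8  I2 exec-done
t=9  I2 writes R3
t=10  I3 issues→FPMUL
t=11  I3 reads · I4 issues→FPADD
t=12  I4 reads
t=15  I4 exec-done
t=16  I3 exec-done · I4 writes R1
t=17  I3 writes R6 · I5 issues→FPADD
t=18  I5 reads
t=21  I5 exec-done
t=22  I5 writes R5
t=23  I6 issues→FPADD
t=24  I6 reads · I7 issues→ALU
t=27  I6 exec-done
t=28  I6 writes R4
t=29  I7 reads
t=30  I7 exec-done
t=31  I7 writes R1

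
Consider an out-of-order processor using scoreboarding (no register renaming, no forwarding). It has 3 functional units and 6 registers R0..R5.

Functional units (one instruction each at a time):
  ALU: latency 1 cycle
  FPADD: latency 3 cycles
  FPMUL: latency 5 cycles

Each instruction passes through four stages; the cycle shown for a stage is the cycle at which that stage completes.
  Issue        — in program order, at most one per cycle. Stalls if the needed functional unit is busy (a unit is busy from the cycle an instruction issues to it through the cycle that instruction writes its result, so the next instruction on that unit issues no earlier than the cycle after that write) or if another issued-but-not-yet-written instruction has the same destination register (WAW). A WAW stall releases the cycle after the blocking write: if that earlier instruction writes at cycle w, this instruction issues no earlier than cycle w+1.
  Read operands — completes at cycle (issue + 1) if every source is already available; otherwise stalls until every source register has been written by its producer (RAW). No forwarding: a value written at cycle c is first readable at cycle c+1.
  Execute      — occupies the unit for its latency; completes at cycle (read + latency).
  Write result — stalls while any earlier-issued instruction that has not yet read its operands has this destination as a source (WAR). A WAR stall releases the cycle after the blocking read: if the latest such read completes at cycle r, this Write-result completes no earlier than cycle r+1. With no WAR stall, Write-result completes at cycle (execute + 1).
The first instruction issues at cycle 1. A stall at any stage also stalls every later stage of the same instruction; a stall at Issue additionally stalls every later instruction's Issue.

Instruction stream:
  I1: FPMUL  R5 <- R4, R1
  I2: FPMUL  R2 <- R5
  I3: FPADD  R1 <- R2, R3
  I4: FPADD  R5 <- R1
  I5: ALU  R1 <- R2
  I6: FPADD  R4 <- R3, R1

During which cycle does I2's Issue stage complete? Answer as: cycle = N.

cycle = 9

[I1] 1/2/7/8
[I2] 9/10/15/16  (struct: FPMUL busy until I1 writes@8)
[I3] 10/17/20/21  (RAW R2: wait I2 write@16)
[I4] 22/23/26/27  (struct: FPADD busy until I3 writes@21)
[I5] 23/24/25/26
[I6] 28/29/32/33  (struct: FPADD busy until I4 writes@27)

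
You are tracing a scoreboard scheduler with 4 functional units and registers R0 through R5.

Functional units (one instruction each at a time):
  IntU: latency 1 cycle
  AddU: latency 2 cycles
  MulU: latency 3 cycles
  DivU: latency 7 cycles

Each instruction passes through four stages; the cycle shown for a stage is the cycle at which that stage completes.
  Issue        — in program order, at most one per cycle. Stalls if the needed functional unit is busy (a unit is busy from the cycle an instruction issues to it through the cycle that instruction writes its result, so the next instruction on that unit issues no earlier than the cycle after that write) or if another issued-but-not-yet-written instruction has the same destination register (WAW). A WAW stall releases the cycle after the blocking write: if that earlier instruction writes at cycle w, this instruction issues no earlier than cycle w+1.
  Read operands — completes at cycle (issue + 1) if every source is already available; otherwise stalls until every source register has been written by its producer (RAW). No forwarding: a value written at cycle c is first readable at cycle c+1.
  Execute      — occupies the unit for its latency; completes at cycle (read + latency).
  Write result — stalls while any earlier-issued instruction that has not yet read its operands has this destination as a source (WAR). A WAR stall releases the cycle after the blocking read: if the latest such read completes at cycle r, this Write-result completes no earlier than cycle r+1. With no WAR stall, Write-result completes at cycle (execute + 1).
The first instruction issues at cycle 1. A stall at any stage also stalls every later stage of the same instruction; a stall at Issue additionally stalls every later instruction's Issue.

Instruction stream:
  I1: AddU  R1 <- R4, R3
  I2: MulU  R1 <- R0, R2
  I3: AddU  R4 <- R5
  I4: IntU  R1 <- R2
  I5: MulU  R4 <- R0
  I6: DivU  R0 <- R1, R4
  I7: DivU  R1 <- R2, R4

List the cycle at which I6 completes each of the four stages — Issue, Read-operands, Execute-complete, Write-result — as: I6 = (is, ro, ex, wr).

[1] I1→AddU
[2] I1 RO
[4] I1 EX
[5] I1 WR R1
[6] I2→MulU
[7] I2 RO · I3→AddU
[8] I3 RO
[10] I2 EX · I3 EX
[11] I2 WR R1 · I3 WR R4
[12] I4→IntU
[13] I4 RO · I5→MulU
[14] I4 EX · I5 RO · I6→DivU
[15] I4 WR R1
[17] I5 EX
[18] I5 WR R4
[19] I6 RO
[26] I6 EX
[27] I6 WR R0
[28] I7→DivU
[29] I7 RO
[36] I7 EX
[37] I7 WR R1

I6 = (14, 19, 26, 27)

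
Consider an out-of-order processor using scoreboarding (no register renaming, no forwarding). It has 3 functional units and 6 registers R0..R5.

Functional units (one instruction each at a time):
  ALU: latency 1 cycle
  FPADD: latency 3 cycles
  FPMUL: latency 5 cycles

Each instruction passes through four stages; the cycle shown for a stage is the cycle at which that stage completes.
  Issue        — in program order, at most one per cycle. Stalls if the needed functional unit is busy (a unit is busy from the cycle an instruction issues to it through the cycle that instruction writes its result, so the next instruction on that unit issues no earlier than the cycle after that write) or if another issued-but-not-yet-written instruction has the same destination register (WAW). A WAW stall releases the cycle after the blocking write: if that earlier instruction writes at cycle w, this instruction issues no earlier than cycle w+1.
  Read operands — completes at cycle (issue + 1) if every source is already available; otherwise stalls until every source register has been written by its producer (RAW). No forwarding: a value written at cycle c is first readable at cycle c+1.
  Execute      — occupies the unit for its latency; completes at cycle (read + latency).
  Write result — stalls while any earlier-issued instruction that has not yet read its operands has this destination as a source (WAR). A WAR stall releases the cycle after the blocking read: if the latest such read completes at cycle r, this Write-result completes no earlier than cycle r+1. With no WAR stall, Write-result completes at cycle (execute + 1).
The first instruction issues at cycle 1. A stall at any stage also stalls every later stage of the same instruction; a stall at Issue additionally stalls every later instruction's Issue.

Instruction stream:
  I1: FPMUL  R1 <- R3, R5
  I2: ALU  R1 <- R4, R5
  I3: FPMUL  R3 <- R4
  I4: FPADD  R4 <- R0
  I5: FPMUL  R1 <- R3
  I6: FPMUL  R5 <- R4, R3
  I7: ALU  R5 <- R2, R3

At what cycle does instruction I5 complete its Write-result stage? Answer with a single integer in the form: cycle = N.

cycle = 25

I1  is:1  ro:2  ex:7  wr:8
I2  is:9  ro:10  ex:11  wr:12  — WAW R1: wait I1 write@8
I3  is:10  ro:11  ex:16  wr:17
I4  is:11  ro:12  ex:15  wr:16
I5  is:18  ro:19  ex:24  wr:25  — struct: FPMUL busy until I3 writes@17
I6  is:26  ro:27  ex:32  wr:33  — struct: FPMUL busy until I5 writes@25
I7  is:34  ro:35  ex:36  wr:37  — WAW R5: wait I6 write@33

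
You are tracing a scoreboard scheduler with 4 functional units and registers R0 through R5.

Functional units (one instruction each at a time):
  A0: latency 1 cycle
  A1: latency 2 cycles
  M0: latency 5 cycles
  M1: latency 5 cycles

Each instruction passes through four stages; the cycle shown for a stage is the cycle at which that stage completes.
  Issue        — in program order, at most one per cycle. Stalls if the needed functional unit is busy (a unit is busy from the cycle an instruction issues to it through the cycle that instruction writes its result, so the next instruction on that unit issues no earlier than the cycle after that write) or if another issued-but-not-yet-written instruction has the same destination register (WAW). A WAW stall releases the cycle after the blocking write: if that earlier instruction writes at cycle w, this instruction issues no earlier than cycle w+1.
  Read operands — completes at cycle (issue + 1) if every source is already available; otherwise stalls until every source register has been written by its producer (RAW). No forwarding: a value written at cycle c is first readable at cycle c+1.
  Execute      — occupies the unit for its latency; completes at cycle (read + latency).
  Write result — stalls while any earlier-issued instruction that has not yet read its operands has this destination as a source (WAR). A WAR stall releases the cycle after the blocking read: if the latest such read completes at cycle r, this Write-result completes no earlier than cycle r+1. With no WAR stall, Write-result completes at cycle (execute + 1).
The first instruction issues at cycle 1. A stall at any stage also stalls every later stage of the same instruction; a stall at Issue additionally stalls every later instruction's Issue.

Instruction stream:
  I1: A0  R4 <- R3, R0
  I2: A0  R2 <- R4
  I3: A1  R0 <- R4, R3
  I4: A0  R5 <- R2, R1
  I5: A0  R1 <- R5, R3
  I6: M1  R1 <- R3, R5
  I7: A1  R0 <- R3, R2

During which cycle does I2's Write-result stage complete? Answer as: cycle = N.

cycle = 8

I1: IS=1 RO=2 EX=3 WR=4
I2: IS=5 RO=6 EX=7 WR=8  [struct: A0 busy until I1 writes@4]
I3: IS=6 RO=7 EX=9 WR=10
I4: IS=9 RO=10 EX=11 WR=12  [struct: A0 busy until I2 writes@8]
I5: IS=13 RO=14 EX=15 WR=16  [struct: A0 busy until I4 writes@12]
I6: IS=17 RO=18 EX=23 WR=24  [WAW R1: wait I5 write@16]
I7: IS=18 RO=19 EX=21 WR=22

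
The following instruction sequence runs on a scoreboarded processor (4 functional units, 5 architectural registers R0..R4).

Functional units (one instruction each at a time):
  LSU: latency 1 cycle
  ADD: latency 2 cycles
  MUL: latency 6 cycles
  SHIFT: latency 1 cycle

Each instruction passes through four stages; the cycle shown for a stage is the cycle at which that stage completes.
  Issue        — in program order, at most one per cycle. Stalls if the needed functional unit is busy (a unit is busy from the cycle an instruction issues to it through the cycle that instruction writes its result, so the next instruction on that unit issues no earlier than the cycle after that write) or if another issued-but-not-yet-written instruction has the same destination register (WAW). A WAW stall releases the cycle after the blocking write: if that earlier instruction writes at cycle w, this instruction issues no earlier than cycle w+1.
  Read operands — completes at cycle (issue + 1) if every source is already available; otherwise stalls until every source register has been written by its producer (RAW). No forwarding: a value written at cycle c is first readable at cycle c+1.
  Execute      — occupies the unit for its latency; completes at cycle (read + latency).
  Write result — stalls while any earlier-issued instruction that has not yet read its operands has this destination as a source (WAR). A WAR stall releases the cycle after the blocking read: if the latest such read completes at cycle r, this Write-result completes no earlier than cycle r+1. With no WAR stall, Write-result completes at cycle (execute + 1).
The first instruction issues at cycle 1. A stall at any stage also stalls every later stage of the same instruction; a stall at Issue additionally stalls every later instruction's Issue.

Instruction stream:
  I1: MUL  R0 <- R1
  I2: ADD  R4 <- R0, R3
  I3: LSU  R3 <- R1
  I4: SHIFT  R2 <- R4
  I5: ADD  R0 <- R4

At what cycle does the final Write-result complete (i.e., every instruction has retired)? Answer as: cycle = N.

cycle = 18

1) issue 1, read 2, done 8, write 9
2) issue 2, read 10, done 12, write 13  <RAW R0: wait I1 write@9>
3) issue 3, read 4, done 5, write 11  <WAR R3: wait I2 read@10>
4) issue 4, read 14, done 15, write 16  <RAW R4: wait I2 write@13>
5) issue 14, read 15, done 17, write 18  <struct: ADD busy until I2 writes@13>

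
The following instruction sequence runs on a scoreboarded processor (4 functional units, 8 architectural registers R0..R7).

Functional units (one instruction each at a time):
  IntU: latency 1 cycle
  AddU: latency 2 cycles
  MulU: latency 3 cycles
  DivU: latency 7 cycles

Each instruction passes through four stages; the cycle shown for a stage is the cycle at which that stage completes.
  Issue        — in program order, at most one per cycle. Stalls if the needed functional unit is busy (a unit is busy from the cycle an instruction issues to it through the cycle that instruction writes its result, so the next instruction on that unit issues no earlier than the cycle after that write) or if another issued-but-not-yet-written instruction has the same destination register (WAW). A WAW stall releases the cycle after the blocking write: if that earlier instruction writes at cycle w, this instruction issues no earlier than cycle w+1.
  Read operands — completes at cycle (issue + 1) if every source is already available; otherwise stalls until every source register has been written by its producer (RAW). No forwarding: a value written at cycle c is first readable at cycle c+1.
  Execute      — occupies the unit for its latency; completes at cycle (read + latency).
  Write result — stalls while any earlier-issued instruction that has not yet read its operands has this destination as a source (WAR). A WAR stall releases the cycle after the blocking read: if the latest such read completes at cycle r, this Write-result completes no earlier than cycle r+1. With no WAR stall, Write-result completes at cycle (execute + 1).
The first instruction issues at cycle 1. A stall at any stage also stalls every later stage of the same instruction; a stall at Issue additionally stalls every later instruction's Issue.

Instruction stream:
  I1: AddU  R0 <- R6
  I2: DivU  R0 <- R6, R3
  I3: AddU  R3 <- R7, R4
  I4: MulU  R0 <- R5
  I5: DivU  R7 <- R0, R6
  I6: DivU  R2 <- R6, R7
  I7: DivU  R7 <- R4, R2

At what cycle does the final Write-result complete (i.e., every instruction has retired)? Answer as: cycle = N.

I1 -> (1, 2, 4, 5)
I2 -> (6, 7, 14, 15)  // WAW R0: wait I1 write@5
I3 -> (7, 8, 10, 11)
I4 -> (16, 17, 20, 21)  // WAW R0: wait I2 write@15
I5 -> (17, 22, 29, 30)  // RAW R0: wait I4 write@21
I6 -> (31, 32, 39, 40)  // struct: DivU busy until I5 writes@30
I7 -> (41, 42, 49, 50)  // struct: DivU busy until I6 writes@40

cycle = 50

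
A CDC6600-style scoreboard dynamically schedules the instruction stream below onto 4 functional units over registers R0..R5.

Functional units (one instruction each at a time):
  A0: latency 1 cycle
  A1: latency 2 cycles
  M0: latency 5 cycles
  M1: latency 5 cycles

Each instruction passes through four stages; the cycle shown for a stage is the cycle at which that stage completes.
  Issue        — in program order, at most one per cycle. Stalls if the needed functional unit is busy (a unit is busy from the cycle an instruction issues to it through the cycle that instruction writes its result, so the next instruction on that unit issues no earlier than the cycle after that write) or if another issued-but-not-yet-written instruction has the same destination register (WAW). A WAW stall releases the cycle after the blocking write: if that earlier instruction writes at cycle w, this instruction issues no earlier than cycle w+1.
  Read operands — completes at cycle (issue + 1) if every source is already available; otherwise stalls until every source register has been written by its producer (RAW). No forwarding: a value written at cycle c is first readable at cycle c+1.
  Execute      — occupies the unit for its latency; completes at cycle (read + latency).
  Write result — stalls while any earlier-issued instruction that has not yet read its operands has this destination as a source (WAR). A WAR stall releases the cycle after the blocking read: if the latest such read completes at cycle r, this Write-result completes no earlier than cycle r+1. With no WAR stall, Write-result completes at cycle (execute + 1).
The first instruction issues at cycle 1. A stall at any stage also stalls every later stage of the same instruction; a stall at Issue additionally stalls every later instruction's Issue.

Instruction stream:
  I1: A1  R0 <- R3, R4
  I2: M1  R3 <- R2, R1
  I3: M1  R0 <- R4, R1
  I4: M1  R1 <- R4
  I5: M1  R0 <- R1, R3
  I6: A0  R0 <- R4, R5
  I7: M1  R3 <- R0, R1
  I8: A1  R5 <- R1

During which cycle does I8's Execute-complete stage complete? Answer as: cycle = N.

cycle = 39

  I1 | 1 | 2 | 4 | 5
  I2 | 2 | 3 | 8 | 9
  I3 | 10 | 11 | 16 | 17   struct: M1 busy until I2 writes@9
  I4 | 18 | 19 | 24 | 25   struct: M1 busy until I3 writes@17
  I5 | 26 | 27 | 32 | 33   struct: M1 busy until I4 writes@25
  I6 | 34 | 35 | 36 | 37   WAW R0: wait I5 write@33
  I7 | 35 | 38 | 43 | 44   RAW R0: wait I6 write@37
  I8 | 36 | 37 | 39 | 40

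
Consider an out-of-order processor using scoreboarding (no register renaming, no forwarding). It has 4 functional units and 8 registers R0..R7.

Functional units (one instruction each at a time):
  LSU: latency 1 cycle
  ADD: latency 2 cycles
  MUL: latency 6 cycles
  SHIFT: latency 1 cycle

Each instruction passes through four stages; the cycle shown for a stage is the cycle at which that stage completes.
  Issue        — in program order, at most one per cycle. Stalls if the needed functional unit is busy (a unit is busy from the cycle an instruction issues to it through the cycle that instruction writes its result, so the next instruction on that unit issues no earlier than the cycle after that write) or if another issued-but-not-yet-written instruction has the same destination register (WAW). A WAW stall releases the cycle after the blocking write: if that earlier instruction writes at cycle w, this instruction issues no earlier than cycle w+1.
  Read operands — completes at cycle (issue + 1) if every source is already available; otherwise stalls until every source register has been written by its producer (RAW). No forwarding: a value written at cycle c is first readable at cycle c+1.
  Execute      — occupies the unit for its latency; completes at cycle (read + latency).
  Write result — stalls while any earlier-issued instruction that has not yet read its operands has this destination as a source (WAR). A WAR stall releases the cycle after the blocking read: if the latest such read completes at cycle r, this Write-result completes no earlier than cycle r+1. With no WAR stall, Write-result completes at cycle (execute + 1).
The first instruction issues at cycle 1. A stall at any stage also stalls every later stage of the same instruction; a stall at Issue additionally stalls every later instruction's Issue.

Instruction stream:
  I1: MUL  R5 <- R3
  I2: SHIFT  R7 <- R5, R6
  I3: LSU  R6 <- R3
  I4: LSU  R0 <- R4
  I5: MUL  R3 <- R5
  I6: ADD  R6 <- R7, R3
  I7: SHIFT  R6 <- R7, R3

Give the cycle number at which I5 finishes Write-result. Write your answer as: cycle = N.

cycle = 21

I1 -> (1, 2, 8, 9)
I2 -> (2, 10, 11, 12)  // RAW R5: wait I1 write@9
I3 -> (3, 4, 5, 11)  // WAR R6: wait I2 read@10
I4 -> (12, 13, 14, 15)  // struct: LSU busy until I3 writes@11
I5 -> (13, 14, 20, 21)
I6 -> (14, 22, 24, 25)  // RAW R3: wait I5 write@21
I7 -> (26, 27, 28, 29)  // WAW R6: wait I6 write@25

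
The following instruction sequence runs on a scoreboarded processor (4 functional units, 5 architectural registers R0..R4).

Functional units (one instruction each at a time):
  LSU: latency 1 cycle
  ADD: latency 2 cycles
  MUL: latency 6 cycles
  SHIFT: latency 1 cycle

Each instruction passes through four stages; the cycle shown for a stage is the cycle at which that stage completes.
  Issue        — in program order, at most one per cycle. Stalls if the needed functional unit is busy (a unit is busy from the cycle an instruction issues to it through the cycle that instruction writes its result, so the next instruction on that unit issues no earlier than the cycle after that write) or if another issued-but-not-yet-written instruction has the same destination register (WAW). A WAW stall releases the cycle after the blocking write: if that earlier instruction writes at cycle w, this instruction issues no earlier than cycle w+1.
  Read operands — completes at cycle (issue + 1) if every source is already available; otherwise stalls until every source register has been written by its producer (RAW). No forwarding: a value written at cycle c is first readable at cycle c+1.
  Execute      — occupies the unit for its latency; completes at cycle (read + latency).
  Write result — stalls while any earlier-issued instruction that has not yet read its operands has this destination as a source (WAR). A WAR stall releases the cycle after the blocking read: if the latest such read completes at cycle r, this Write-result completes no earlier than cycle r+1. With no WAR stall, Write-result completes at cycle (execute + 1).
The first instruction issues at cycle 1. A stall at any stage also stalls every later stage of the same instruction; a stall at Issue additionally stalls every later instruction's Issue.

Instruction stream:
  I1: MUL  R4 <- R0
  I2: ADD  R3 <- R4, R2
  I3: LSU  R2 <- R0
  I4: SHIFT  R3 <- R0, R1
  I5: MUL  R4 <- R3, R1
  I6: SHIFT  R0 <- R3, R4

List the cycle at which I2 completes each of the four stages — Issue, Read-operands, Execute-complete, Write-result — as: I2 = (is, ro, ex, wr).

[I1] 1/2/8/9
[I2] 2/10/12/13  (RAW R4: wait I1 write@9)
[I3] 3/4/5/11  (WAR R2: wait I2 read@10)
[I4] 14/15/16/17  (WAW R3: wait I2 write@13)
[I5] 15/18/24/25  (RAW R3: wait I4 write@17)
[I6] 18/26/27/28  (struct: SHIFT busy until I4 writes@17; RAW R4: wait I5 write@25)

I2 = (2, 10, 12, 13)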